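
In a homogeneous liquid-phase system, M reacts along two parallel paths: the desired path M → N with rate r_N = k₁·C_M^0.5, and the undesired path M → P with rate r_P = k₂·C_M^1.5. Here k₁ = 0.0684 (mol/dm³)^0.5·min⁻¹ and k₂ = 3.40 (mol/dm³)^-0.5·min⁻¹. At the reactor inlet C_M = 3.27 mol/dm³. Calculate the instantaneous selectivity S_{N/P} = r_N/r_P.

0.00615

S_{N/P} = r_N/r_P = (k₁·C_M^0.5)/(k₂·C_M^1.5) = (k₁/k₂)·C_M⁻¹.
= (0.0684×3.270^0.5) / (3.40×3.270^1.5) = 0.1237/20.10 = 0.00615.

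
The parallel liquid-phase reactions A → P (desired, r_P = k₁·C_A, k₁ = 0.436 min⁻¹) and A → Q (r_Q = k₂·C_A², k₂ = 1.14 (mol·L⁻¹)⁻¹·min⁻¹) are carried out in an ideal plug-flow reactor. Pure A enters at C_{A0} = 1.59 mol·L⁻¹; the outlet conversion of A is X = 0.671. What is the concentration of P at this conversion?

0.298 mol·L⁻¹

C_A = C_{A0}(1−X) = 0.5231 mol·L⁻¹.
Along a PFR/batch, dC_P/dC_A = −r_P/(r_P+r_Q) = −k₁/(k₁+k₂·C_A).
Integrating from C_{A0} to C_A: C_P = (0.436/1.14)·ln[(0.436+1.14·1.59)/(0.436+1.14·0.523)] = 0.3825·ln(2.249/1.032) = 0.2977 mol·L⁻¹.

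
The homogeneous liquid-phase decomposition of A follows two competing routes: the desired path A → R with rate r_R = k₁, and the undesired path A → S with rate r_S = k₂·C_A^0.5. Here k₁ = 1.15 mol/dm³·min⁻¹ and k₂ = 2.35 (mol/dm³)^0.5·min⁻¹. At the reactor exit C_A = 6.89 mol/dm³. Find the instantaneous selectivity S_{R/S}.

0.186

S_{R/S} = r_R/r_S = (k₁)/(k₂·C_A^0.5) = (k₁/k₂)·C_A^-0.5.
= (1.15) / (2.35×6.890^0.5) = 1.150/6.168 = 0.186.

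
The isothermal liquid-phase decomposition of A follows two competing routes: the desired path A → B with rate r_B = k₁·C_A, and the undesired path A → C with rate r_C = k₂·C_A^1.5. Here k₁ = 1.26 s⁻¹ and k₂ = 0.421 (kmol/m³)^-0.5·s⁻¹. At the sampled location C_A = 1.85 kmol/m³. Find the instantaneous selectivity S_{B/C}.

S_{B/C} = r_B/r_C = (k₁·C_A)/(k₂·C_A^1.5) = (k₁/k₂)·C_A^-0.5.
= (1.26×1.850) / (0.421×1.850^1.5) = 2.331/1.059 = 2.20.
The undesired path is higher order in A, so low C_A (CSTR or dilute feed) favours B.

2.20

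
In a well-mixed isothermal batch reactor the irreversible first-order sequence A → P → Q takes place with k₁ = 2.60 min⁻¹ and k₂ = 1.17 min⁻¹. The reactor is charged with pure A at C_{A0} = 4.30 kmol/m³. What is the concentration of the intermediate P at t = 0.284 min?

Solving the coupled first-order balances gives C_P(t) = [k₁/(k₂−k₁)]·C_{A0}·(e^(−k₁t) − e^(−k₂t)).
e^(−k₁t) = e^(−2.60×0.284) = e^(−0.7384) = 0.4779; e^(−k₂t) = e^(−0.3323) = 0.7173.
C_P = 2.60×4.30/(1.17−2.60) × (0.4779−0.7173) = (-7.818)×(-0.2394) = 1.872 kmol/m³.

1.87 kmol/m³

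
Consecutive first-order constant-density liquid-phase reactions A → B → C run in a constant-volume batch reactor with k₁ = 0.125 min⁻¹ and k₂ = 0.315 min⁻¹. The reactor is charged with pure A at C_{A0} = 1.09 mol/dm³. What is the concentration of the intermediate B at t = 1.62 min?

The intermediate concentration in a first-order A→B→C sequence is C_B = k₁C_{A0}(e^(−k₁t) − e^(−k₂t))/(k₂−k₁).
e^(−k₁t) = e^(−0.125×1.62) = e^(−0.2025) = 0.8167; e^(−k₂t) = e^(−0.5103) = 0.6003.
C_B = 0.125×1.09/(0.315−0.125) × (0.8167−0.6003) = 0.7171×0.2164 = 0.1552 mol/dm³.

0.155 mol/dm³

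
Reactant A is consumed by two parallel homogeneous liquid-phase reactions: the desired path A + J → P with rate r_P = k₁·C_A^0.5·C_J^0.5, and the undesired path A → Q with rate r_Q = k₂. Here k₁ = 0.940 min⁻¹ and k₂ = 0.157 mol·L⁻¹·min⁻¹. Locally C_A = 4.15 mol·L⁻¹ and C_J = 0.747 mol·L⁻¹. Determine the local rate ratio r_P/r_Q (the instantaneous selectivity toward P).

10.5

S_{P/Q} = r_P/r_Q = (k₁·C_A^0.5·C_J^0.5)/(k₂) = (k₁/k₂)·C_A^0.5·C_J^0.5.
= (0.940×4.150^0.5×0.7470^0.5) / (0.157) = 1.655/0.1570 = 10.5.
Since the desired path is higher order in A, keeping C_A high (PFR or concentrated feed) favours P.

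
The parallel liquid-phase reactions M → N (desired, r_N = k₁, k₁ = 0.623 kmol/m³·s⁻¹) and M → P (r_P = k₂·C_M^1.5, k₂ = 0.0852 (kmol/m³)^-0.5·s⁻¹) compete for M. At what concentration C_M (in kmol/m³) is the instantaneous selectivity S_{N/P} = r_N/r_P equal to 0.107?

S_{N/P} = (k₁/k₂)·C_M^-1.5 ⇒ C_M = (S·k₂/k₁)^(1/(-1.5)).
= (0.107×0.0852/0.623)^(-0.6667) = (0.01463)^(-0.6667) = 16.7 kmol/m³.

16.7 kmol/m³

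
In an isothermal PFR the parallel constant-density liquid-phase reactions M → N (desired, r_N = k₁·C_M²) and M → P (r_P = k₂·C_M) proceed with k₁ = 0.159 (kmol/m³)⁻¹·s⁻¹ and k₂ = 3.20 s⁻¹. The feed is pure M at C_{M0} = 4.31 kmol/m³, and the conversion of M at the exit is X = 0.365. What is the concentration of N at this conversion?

C_M = C_{M0}(1−X) = 2.737 kmol/m³.
Along a PFR/batch, dC_P/dC_M = −r_P/(r_N+r_P) = −k₂/(k₂+k₁·C_M).
Integrating from C_{M0} to C_M: C_P = (3.20/0.159)·ln[(3.20+0.159·4.31)/(3.20+0.159·2.74)] = 20.13·ln(3.885/3.635) = 1.339 kmol/m³.
Then C_N = (C_{M0}−C_M) − C_P = 1.573 − 1.339 = 0.2339 kmol/m³.

0.234 kmol/m³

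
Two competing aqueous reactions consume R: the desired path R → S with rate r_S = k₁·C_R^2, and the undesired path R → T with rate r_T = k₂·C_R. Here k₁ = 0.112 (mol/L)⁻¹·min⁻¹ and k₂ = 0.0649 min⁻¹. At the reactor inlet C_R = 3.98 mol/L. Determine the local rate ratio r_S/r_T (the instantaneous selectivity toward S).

S_{S/T} = r_S/r_T = (k₁·C_R^2)/(k₂·C_R) = (k₁/k₂)·C_R.
= (0.112×3.980^2) / (0.0649×3.980) = 1.774/0.2583 = 6.87.
Since the desired path is higher order in R, keeping C_R high (PFR or concentrated feed) favours S.

6.87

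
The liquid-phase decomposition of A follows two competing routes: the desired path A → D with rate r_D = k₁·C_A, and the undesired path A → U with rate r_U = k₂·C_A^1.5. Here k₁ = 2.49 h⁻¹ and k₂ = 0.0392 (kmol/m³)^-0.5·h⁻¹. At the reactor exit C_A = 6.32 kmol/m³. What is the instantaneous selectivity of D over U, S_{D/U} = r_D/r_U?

S_{D/U} = r_D/r_U = (k₁·C_A)/(k₂·C_A^1.5) = (k₁/k₂)·C_A^-0.5.
= (2.49×6.320) / (0.0392×6.320^1.5) = 15.74/0.6228 = 25.3.

25.3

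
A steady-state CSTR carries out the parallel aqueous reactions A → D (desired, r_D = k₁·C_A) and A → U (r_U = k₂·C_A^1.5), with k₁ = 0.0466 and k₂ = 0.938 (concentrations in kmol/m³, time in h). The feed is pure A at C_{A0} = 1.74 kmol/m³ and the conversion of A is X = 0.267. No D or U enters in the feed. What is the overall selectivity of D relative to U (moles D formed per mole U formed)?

Exit C_A = C_{A0}(1−X) = 1.74×0.733 = 1.275 kmol/m³.
A CSTR operates uniformly at the exit composition, giving r_D = 0.05943 and r_U = 1.351 (each k·C_A^n at C_A = 1.275).
Overall selectivity = C_D/C_U = r_Dτ/(r_Uτ) = r_D/r_U = 0.0440.

0.0440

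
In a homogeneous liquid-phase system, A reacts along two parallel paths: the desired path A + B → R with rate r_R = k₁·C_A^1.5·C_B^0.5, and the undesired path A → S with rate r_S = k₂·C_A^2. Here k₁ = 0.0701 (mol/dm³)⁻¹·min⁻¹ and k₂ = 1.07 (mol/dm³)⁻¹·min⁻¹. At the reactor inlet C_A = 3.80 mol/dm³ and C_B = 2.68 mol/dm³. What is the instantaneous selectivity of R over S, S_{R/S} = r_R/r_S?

0.0550

S_{R/S} = r_R/r_S = (k₁·C_A^1.5·C_B^0.5)/(k₂·C_A^2) = (k₁/k₂)·C_A^-0.5·C_B^0.5.
= (0.0701×3.800^1.5×2.680^0.5) / (1.07×3.800^2) = 0.8501/15.45 = 0.0550.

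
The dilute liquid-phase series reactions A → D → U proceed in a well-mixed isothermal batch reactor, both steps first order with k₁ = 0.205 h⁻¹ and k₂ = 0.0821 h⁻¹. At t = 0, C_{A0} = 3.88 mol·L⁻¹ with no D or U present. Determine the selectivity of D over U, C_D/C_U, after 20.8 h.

0.395

Solving the coupled first-order balances gives C_D(t) = [k₁/(k₂−k₁)]·C_{A0}·(e^(−k₁t) − e^(−k₂t)).
e^(−k₁t) = e^(−0.205×20.8) = e^(−4.264) = 0.01407; e^(−k₂t) = e^(−1.708) = 0.1813.
C_D = 0.205×3.88/(0.0821−0.205) × (0.01407−0.1813) = (-6.472)×(-0.1672) = 1.082 mol·L⁻¹.
C_A = C_{A0}e^(−k₁t) = 0.05458 mol·L⁻¹, so C_U = C_{A0}−C_A−C_D = 2.743 mol·L⁻¹; C_D/C_U = 0.395.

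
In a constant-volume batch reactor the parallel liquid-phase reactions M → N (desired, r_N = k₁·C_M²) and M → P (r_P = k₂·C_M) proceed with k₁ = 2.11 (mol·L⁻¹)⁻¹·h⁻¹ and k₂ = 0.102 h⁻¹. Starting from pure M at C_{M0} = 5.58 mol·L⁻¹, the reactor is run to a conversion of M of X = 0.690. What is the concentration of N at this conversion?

C_M = C_{M0}(1−X) = 1.730 mol·L⁻¹.
Along a PFR/batch, dC_P/dC_M = −r_P/(r_N+r_P) = −k₂/(k₂+k₁·C_M).
Integrating from C_{M0} to C_M: C_P = (0.102/2.11)·ln[(0.102+2.11·5.58)/(0.102+2.11·1.73)] = 0.04834·ln(11.88/3.752) = 0.05570 mol·L⁻¹.
Then C_N = (C_{M0}−C_M) − C_P = 3.850 − 0.05570 = 3.794 mol·L⁻¹.

3.79 mol·L⁻¹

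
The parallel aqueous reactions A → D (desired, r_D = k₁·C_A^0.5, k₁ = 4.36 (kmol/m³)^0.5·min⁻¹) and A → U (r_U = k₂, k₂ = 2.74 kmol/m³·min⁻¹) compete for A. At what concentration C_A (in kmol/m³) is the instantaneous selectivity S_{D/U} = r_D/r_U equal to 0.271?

S_{D/U} = (k₁/k₂)·C_A^0.5 ⇒ C_A = (S·k₂/k₁)^(2).
= (0.271×2.74/4.36)^(2) = (0.1703)^(2) = 0.0290 kmol/m³.

0.0290 kmol/m³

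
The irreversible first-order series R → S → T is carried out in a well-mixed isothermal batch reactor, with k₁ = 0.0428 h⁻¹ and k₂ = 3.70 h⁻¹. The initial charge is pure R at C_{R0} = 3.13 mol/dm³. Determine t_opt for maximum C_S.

The intermediate peaks when r₁ = r₂, i.e. k₁e^(−k₁t) = k₂e^(−k₂t), giving t_opt = ln(k₂/k₁)/(k₂−k₁).
= ln(3.70/0.0428)/(3.70−0.0428) = ln(86.45)/3.657 = 4.460/3.657 = 1.22 h.

1.22 h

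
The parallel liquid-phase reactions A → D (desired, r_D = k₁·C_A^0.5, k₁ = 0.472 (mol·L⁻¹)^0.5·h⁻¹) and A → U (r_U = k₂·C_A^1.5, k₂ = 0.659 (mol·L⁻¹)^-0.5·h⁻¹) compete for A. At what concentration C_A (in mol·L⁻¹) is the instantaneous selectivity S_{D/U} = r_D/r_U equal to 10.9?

0.0657 mol·L⁻¹

S_{D/U} = (k₁/k₂)·C_A⁻¹ ⇒ C_A = (S·k₂/k₁)^(-1).
= (10.9×0.659/0.472)^(-1) = (15.22)^(-1) = 0.0657 mol·L⁻¹.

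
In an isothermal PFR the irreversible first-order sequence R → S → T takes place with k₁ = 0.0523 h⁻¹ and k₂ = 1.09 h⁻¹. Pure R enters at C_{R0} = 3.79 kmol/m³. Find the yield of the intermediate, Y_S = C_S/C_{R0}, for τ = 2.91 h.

The intermediate concentration in a first-order A→B→C sequence is C_S = k₁C_{R0}(e^(−k₁τ) − e^(−k₂τ))/(k₂−k₁).
e^(−k₁τ) = e^(−0.0523×2.91) = e^(−0.1522) = 0.8588; e^(−k₂τ) = e^(−3.172) = 0.04192.
C_S = 0.0523×3.79/(1.09−0.0523) × (0.8588−0.04192) = 0.1910×0.8169 = 0.1560 kmol/m³.
Y_S = C_S/C_{R0} = 0.1560/3.79 = 0.0412.

0.0412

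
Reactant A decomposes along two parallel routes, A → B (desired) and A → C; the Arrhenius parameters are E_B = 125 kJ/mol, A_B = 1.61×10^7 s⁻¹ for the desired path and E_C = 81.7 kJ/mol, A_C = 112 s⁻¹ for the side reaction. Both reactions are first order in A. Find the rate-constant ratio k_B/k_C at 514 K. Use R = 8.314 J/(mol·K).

5.72

With equal orders, S_{B/C} = k_B/k_C = (A_B/A_C)·exp[(E_C−E_B)/(RT)].
(E_C−E_B)/(RT) = (81.7−125)×10³/(8.314×514) = -43300/4273 = -10.13.
k_B/k_C = (1.61×10^7/112)·exp(-10.13) = 1.438×10^5 × 3.977×10^-5 = 5.72.
Since E_B > E_C, raising the temperature improves selectivity toward B.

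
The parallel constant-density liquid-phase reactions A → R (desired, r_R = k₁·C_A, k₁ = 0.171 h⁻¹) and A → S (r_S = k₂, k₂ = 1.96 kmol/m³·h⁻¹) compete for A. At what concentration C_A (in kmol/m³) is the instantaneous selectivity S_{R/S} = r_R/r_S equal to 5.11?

S_{R/S} = (k₁/k₂)·C_A ⇒ C_A = S·k₂/k₁.
= 5.11×1.96/0.171 = 58.6 kmol/m³.

58.6 kmol/m³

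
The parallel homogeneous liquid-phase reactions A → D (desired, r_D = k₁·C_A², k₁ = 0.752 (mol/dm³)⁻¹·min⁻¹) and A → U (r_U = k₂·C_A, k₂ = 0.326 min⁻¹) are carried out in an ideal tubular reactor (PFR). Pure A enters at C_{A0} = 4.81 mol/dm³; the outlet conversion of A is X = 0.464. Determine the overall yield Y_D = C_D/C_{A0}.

0.414

C_A = C_{A0}(1−X) = 2.578 mol/dm³.
Along a PFR/batch, dC_U/dC_A = −r_U/(r_D+r_U) = −k₂/(k₂+k₁·C_A).
Integrating from C_{A0} to C_A: C_U = (0.326/0.752)·ln[(0.326+0.752·4.81)/(0.326+0.752·2.58)] = 0.4335·ln(3.943/2.265) = 0.2404 mol/dm³.
Then C_D = (C_{A0}−C_A) − C_U = 2.232 − 0.2404 = 1.991 mol/dm³.
Y_D = C_D/C_{A0} = 1.991/4.81 = 0.414.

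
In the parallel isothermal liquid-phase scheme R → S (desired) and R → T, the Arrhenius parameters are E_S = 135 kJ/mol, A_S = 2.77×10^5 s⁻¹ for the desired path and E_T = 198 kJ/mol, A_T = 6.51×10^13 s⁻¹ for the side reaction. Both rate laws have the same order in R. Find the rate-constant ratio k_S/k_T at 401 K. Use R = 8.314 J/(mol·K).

0.685

With equal orders, S_{S/T} = k_S/k_T = (A_S/A_T)·exp[(E_T−E_S)/(RT)].
(E_T−E_S)/(RT) = (198−135)×10³/(8.314×401) = 63000/3334 = 18.90.
k_S/k_T = (2.77×10^5/6.51×10^13)·exp(18.90) = 4.255×10^-9 × 1.610×10^8 = 0.685.
Since E_S < E_T, lowering the temperature improves selectivity toward S.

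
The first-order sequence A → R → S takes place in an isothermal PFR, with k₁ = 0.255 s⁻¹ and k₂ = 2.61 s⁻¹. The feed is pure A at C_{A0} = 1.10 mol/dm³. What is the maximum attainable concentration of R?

For a first-order series the maximum intermediate yield is C_{R,max}/C_{A0} = (k₁/k₂)^[k₂/(k₂−k₁)].
= (0.255/2.61)^(2.61/(2.61−0.255)) = (0.09770)^(1.108) = 0.07595.
C_{R,max} = 0.07595×1.10 = 0.0835 mol/dm³.

0.0835 mol/dm³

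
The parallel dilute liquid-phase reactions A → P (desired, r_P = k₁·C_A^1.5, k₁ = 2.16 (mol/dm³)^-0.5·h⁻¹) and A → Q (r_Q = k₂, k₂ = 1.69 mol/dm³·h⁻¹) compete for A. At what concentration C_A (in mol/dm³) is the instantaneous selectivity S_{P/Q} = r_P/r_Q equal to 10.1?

S_{P/Q} = (k₁/k₂)·C_A^1.5 ⇒ C_A = (S·k₂/k₁)^(1/1.5).
= (10.1×1.69/2.16)^(0.6667) = (7.902)^(0.6667) = 3.97 mol/dm³.

3.97 mol/dm³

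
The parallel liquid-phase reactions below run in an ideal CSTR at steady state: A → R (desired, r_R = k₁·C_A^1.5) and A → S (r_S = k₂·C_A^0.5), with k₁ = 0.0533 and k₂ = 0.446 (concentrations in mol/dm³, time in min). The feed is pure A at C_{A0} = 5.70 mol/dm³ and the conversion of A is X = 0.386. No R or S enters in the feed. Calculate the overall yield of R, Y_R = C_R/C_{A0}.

Exit C_A = C_{A0}(1−X) = 5.70×0.614 = 3.500 mol/dm³.
In a CSTR the entire volume is at exit conditions, so r_R = 0.0533×3.500^1.5 = 0.3490 and r_S = 0.446×3.500^0.5 = 0.8344.
Fraction of consumed A going to R: r_R/(r_R+r_S) = 0.2949.
C_R = 0.2949·C_{A0}·X = 0.2949×5.70×0.386 = 0.649 mol/dm³; Y_R = C_R/C_{A0} = 0.114.

0.114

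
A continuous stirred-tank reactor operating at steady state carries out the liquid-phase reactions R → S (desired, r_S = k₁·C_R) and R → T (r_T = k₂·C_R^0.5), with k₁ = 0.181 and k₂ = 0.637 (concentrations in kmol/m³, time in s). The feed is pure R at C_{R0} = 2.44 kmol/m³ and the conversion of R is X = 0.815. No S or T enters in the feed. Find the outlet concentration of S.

Exit C_R = C_{R0}(1−X) = 2.44×0.185 = 0.4514 kmol/m³.
In a CSTR the entire volume is at exit conditions, so r_S = 0.181×0.4514 = 0.08170 and r_T = 0.637×0.4514^0.5 = 0.4280.
Fraction of consumed R going to S: r_S/(r_S+r_T) = 0.1603.
C_S = 0.1603·C_{R0}·X = 0.1603×2.44×0.815 = 0.319 kmol/m³.

0.319 kmol/m³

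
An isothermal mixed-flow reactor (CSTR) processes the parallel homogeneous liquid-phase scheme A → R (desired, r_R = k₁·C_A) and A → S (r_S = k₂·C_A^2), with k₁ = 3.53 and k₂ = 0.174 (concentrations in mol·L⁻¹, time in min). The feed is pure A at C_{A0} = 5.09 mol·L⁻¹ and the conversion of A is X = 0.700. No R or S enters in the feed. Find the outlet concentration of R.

Exit C_A = C_{A0}(1−X) = 5.09×0.300 = 1.527 mol·L⁻¹.
In a CSTR the entire volume is at exit conditions, so r_R = 3.53×1.527 = 5.390 and r_S = 0.174×1.527^2 = 0.4057.
Fraction of consumed A going to R: r_R/(r_R+r_S) = 0.9300.
C_R = 0.9300·C_{A0}·X = 0.9300×5.09×0.700 = 3.31 mol·L⁻¹.

3.31 mol·L⁻¹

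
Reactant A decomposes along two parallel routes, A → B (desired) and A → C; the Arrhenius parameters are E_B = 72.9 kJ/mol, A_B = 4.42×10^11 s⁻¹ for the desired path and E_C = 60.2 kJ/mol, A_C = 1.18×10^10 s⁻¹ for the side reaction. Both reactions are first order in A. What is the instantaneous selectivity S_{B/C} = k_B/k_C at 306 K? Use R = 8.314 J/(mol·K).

With equal orders, S_{B/C} = k_B/k_C = (A_B/A_C)·exp[(E_C−E_B)/(RT)].
(E_C−E_B)/(RT) = (60.2−72.9)×10³/(8.314×306) = -12700/2544 = -4.992.
k_B/k_C = (4.42×10^11/1.18×10^10)·exp(-4.992) = 37.46 × 0.006792 = 0.254.
Since E_B > E_C, raising the temperature improves selectivity toward B.

0.254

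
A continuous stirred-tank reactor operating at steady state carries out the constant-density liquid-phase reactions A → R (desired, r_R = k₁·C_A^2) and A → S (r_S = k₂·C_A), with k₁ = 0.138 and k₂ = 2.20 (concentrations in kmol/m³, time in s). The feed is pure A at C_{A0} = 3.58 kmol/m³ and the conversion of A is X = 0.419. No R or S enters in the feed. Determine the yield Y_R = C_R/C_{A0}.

Exit C_A = C_{A0}(1−X) = 3.58×0.581 = 2.080 kmol/m³.
In a CSTR the entire volume is at exit conditions, so r_R = 0.138×2.080^2 = 0.5970 and r_S = 2.20×2.080 = 4.576.
Fraction of consumed A going to R: r_R/(r_R+r_S) = 0.1154.
C_R = 0.1154·C_{A0}·X = 0.1154×3.58×0.419 = 0.173 kmol/m³; Y_R = C_R/C_{A0} = 0.0484.

0.0484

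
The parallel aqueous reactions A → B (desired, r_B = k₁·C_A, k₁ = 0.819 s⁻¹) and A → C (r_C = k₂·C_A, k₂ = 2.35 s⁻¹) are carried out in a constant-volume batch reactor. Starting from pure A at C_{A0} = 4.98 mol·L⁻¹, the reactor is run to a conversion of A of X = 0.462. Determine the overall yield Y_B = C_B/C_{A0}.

0.119

C_A = C_{A0}(1−X) = 2.679 mol·L⁻¹.
Both paths are first order in A, so the instantaneous fraction to B is constant: dC_B/d(−C_A) = k₁/(k₁+k₂) = 0.2584.
C_B = 0.2584·(C_{A0}−C_A) = 0.2584×2.301 = 0.595 mol·L⁻¹.
Y_B = C_B/C_{A0} = 0.5946/4.98 = 0.119.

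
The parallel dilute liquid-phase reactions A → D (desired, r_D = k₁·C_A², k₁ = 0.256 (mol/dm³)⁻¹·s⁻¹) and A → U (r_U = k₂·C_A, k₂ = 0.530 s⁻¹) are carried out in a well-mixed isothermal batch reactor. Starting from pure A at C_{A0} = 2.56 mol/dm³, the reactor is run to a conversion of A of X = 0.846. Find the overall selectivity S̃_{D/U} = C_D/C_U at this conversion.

C_A = C_{A0}(1−X) = 0.3942 mol/dm³.
Along a PFR/batch, dC_U/dC_A = −r_U/(r_D+r_U) = −k₂/(k₂+k₁·C_A).
Integrating from C_{A0} to C_A: C_U = (0.530/0.256)·ln[(0.530+0.256·2.56)/(0.530+0.256·0.394)] = 2.070·ln(1.185/0.6309) = 1.306 mol/dm³.
Then C_D = (C_{A0}−C_A) − C_U = 2.166 − 1.306 = 0.8602 mol/dm³.
S̃_{D/U} = C_D/C_U = 0.8602/1.306 = 0.659.

0.659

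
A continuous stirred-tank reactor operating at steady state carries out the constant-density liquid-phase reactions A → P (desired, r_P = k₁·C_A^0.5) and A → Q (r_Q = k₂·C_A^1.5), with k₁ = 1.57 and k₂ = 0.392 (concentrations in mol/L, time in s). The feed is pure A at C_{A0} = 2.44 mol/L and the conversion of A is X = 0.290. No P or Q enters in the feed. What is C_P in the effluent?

0.494 mol/L

Exit C_A = C_{A0}(1−X) = 2.44×0.710 = 1.732 mol/L.
In a CSTR the entire volume is at exit conditions, so r_P = 1.57×1.732^0.5 = 2.066 and r_Q = 0.392×1.732^1.5 = 0.8938.
Fraction of consumed A going to P: r_P/(r_P+r_Q) = 0.6981.
C_P = 0.6981·C_{A0}·X = 0.6981×2.44×0.290 = 0.494 mol/L.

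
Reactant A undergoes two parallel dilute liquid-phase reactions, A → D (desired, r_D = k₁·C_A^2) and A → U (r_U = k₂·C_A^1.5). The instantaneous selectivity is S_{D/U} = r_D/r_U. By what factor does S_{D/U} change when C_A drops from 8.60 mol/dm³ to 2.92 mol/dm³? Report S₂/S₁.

0.583

S_{D/U} = (k₁/k₂)·C_A^0.5, so S₂/S₁ = (C_{A,2}/C_{A,1})^0.5.
= (2.92/8.60)^0.5 = (0.3395)^0.5 = 0.583.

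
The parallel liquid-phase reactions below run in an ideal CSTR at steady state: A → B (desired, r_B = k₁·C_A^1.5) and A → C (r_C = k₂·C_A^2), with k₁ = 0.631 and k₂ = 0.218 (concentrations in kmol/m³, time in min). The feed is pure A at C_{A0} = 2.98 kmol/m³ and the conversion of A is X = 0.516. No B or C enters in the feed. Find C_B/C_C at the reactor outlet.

2.41

Exit C_A = C_{A0}(1−X) = 2.98×0.484 = 1.442 kmol/m³.
Rates in a CSTR are evaluated at the outlet concentration: r_B = 0.631×1.442^1.5 = 1.093, r_C = 0.218×1.442^2 = 0.4535.
Overall selectivity = C_B/C_C = r_Bτ/(r_Cτ) = r_B/r_C = 2.41.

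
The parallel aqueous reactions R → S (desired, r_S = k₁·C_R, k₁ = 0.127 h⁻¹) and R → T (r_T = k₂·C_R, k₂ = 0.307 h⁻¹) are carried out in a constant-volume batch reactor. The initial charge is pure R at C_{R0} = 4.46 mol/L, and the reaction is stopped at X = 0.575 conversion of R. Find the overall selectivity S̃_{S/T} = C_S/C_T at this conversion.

C_R = C_{R0}(1−X) = 1.896 mol/L.
Both paths are first order in R, so the instantaneous fraction to S is constant: dC_S/d(−C_R) = k₁/(k₁+k₂) = 0.2926.
C_S = 0.2926·(C_{R0}−C_R) = 0.2926×2.564 = 0.750 mol/L.
C_T = (C_{R0}−C_R)−C_S = 1.814 mol/L; S̃_{S/T} = 0.7504/1.814 = 0.414.

0.414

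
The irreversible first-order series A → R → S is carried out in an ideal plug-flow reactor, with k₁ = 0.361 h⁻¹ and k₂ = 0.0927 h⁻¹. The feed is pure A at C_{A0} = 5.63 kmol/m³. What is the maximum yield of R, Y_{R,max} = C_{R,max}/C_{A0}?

Evaluating C_R at τ_opt = ln(k₂/k₁)/(k₂−k₁) gives C_{R,max}/C_{A0} = (k₁/k₂)^[k₂/(k₂−k₁)].
= (0.361/0.0927)^(0.0927/(0.0927−0.361)) = (3.894)^(-0.3455) = 0.6252.

0.625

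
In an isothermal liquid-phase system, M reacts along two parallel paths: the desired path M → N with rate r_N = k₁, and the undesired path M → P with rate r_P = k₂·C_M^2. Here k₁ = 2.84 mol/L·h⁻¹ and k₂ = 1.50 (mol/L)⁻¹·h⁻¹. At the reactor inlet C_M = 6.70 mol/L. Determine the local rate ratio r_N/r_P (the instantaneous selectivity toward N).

0.0422

S_{N/P} = r_N/r_P = (k₁)/(k₂·C_M^2) = (k₁/k₂)·C_M^-2.
= (2.84) / (1.50×6.700^2) = 2.840/67.34 = 0.0422.
The undesired path is higher order in M, so low C_M (CSTR or dilute feed) favours N.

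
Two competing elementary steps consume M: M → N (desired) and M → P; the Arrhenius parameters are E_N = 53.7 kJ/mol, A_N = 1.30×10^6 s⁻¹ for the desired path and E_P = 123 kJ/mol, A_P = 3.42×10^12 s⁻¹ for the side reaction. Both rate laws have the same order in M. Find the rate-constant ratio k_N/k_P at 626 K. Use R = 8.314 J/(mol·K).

With equal orders, S_{N/P} = k_N/k_P = (A_N/A_P)·exp[(E_P−E_N)/(RT)].
(E_P−E_N)/(RT) = (123−53.7)×10³/(8.314×626) = 69300/5205 = 13.32.
k_N/k_P = (1.30×10^6/3.42×10^12)·exp(13.32) = 3.801×10^-7 × 6.064×10^5 = 0.230.

0.230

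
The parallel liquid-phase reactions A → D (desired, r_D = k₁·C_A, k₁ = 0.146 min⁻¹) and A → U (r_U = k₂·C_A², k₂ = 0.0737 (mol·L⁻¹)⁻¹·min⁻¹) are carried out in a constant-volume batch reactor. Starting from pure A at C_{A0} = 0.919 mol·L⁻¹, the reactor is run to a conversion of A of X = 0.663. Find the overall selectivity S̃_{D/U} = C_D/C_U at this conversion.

3.29

C_A = C_{A0}(1−X) = 0.3097 mol·L⁻¹.
Along a PFR/batch, dC_D/dC_A = −r_D/(r_D+r_U) = −k₁/(k₁+k₂·C_A).
Integrating from C_{A0} to C_A: C_D = (0.146/0.0737)·ln[(0.146+0.0737·0.919)/(0.146+0.0737·0.310)] = 1.981·ln(0.2137/0.1688) = 0.4672 mol·L⁻¹.
C_U = (C_{A0}−C_A)−C_D = 0.1421 mol·L⁻¹; S̃_{D/U} = 0.4672/0.1421 = 3.29.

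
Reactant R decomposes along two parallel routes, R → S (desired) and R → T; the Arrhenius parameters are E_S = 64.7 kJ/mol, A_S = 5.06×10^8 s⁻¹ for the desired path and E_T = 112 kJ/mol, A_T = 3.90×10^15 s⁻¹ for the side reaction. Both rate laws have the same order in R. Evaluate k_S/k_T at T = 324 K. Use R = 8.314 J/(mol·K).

5.48

With equal orders, S_{S/T} = k_S/k_T = (A_S/A_T)·exp[(E_T−E_S)/(RT)].
(E_T−E_S)/(RT) = (112−64.7)×10³/(8.314×324) = 47300/2694 = 17.56.
k_S/k_T = (5.06×10^8/3.90×10^15)·exp(17.56) = 1.297×10^-7 × 4.226×10^7 = 5.48.
Since E_S < E_T, lowering the temperature improves selectivity toward S.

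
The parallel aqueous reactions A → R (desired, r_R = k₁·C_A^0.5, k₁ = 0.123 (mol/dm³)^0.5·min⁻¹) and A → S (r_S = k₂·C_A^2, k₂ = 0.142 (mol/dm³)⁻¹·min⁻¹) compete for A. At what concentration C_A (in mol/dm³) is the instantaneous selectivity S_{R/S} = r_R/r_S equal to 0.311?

1.98 mol/dm³

S_{R/S} = (k₁/k₂)·C_A^-1.5 ⇒ C_A = (S·k₂/k₁)^(1/(-1.5)).
= (0.311×0.142/0.123)^(-0.6667) = (0.3590)^(-0.6667) = 1.98 mol/dm³.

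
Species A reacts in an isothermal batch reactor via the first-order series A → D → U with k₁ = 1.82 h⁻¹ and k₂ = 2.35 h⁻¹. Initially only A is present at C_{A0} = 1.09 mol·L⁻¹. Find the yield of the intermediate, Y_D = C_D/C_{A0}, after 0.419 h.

The intermediate concentration in a first-order A→B→C sequence is C_D = k₁C_{A0}(e^(−k₁t) − e^(−k₂t))/(k₂−k₁).
e^(−k₁t) = e^(−1.82×0.419) = e^(−0.7626) = 0.4665; e^(−k₂t) = e^(−0.9847) = 0.3736.
C_D = 1.82×1.09/(2.35−1.82) × (0.4665−0.3736) = 3.743×0.09289 = 0.3477 mol·L⁻¹.
Y_D = C_D/C_{A0} = 0.3477/1.09 = 0.319.

0.319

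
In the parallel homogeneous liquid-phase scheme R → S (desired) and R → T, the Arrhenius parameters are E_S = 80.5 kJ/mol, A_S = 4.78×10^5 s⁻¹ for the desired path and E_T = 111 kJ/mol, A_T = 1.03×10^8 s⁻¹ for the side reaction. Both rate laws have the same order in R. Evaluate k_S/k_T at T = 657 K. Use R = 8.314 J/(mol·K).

1.23

Since both paths have the same order in R, the concentration cancels and S_{S/T} = k_S/k_T = (A_S/A_T)·exp[(E_T−E_S)/(RT)].
(E_T−E_S)/(RT) = (111−80.5)×10³/(8.314×657) = 30500/5462 = 5.584.
k_S/k_T = (4.78×10^5/1.03×10^8)·exp(5.584) = 0.004641 × 266.1 = 1.23.
Since E_S < E_T, lowering the temperature improves selectivity toward S.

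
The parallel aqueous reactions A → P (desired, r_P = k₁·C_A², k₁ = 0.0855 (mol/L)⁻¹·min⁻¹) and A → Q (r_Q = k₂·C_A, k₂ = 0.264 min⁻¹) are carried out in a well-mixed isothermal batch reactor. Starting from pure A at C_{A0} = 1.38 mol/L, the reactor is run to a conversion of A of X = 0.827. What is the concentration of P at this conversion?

C_A = C_{A0}(1−X) = 0.2387 mol/L.
Along a PFR/batch, dC_Q/dC_A = −r_Q/(r_P+r_Q) = −k₂/(k₂+k₁·C_A).
Integrating from C_{A0} to C_A: C_Q = (0.264/0.0855)·ln[(0.264+0.0855·1.38)/(0.264+0.0855·0.239)] = 3.088·ln(0.3820/0.2844) = 0.9108 mol/L.
Then C_P = (C_{A0}−C_A) − C_Q = 1.141 − 0.9108 = 0.2305 mol/L.

0.230 mol/L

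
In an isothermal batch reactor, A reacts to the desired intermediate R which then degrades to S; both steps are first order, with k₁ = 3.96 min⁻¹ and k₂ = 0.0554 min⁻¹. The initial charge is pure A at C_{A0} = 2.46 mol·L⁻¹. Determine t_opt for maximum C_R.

For first-order series the maximum of C_R occurs at t_opt = ln(k₂/k₁)/(k₂−k₁).
= ln(0.0554/3.96)/(0.0554−3.96) = ln(0.01399)/-3.905 = -4.269/-3.905 = 1.09 min.

1.09 min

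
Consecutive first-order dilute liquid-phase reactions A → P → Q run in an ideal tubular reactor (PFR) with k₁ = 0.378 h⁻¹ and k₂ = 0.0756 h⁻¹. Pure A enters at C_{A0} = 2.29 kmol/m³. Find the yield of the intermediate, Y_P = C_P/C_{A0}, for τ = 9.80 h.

Solving the coupled first-order balances gives C_P(τ) = [k₁/(k₂−k₁)]·C_{A0}·(e^(−k₁τ) − e^(−k₂τ)).
e^(−k₁τ) = e^(−0.378×9.80) = e^(−3.704) = 0.02461; e^(−k₂τ) = e^(−0.7409) = 0.4767.
C_P = 0.378×2.29/(0.0756−0.378) × (0.02461−0.4767) = (-2.863)×(-0.4521) = 1.294 kmol/m³.
Y_P = C_P/C_{A0} = 1.294/2.29 = 0.565.

0.565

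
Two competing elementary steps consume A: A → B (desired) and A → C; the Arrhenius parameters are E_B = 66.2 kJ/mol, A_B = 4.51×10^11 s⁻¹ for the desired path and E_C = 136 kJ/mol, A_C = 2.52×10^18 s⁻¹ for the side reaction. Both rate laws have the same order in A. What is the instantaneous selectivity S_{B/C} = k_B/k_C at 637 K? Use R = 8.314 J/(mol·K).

Since both paths have the same order in A, the concentration cancels and S_{B/C} = k_B/k_C = (A_B/A_C)·exp[(E_C−E_B)/(RT)].
(E_C−E_B)/(RT) = (136−66.2)×10³/(8.314×637) = 69800/5296 = 13.18.
k_B/k_C = (4.51×10^11/2.52×10^18)·exp(13.18) = 1.790×10^-7 × 5.295×10^5 = 0.0948.

0.0948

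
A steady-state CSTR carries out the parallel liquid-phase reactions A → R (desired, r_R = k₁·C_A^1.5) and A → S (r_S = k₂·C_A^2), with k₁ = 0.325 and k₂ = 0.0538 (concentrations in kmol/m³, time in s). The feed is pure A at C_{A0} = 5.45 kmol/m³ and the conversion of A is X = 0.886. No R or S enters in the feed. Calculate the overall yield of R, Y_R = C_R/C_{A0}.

Exit C_A = C_{A0}(1−X) = 5.45×0.114 = 0.6213 kmol/m³.
In a CSTR the entire volume is at exit conditions, so r_R = 0.325×0.6213^1.5 = 0.1592 and r_S = 0.0538×0.6213^2 = 0.02077.
Fraction of consumed A going to R: r_R/(r_R+r_S) = 0.8846.
C_R = 0.8846·C_{A0}·X = 0.8846×5.45×0.886 = 4.27 kmol/m³; Y_R = C_R/C_{A0} = 0.784.

0.784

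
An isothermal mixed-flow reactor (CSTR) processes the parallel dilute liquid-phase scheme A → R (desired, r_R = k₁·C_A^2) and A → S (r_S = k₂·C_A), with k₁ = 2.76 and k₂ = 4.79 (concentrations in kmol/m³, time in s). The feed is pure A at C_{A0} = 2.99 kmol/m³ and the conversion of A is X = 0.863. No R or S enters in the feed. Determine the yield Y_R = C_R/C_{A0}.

Exit C_A = C_{A0}(1−X) = 2.99×0.137 = 0.4096 kmol/m³.
Rates in a CSTR are evaluated at the outlet concentration: r_R = 2.76×0.4096^2 = 0.4631, r_S = 4.79×0.4096 = 1.962.
Fraction of consumed A going to R: r_R/(r_R+r_S) = 0.1910.
C_R = 0.1910·C_{A0}·X = 0.1910×2.99×0.863 = 0.493 kmol/m³; Y_R = C_R/C_{A0} = 0.165.

0.165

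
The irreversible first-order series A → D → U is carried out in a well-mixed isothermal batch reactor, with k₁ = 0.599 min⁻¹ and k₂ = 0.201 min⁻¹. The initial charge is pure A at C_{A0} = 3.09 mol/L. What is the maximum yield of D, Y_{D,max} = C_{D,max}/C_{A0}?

0.576

Evaluating C_D at t_opt = ln(k₂/k₁)/(k₂−k₁) gives C_{D,max}/C_{A0} = (k₁/k₂)^[k₂/(k₂−k₁)].
= (0.599/0.201)^(0.201/(0.201−0.599)) = (2.980)^(-0.5050) = 0.5761.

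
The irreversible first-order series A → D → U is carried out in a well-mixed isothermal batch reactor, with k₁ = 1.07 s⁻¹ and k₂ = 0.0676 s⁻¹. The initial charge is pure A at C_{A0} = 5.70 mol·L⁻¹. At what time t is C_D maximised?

The intermediate peaks when r₁ = r₂, i.e. k₁e^(−k₁t) = k₂e^(−k₂t), giving t_opt = ln(k₂/k₁)/(k₂−k₁).
= ln(0.0676/1.07)/(0.0676−1.07) = ln(0.06318)/-1.002 = -2.762/-1.002 = 2.76 s.

2.76 s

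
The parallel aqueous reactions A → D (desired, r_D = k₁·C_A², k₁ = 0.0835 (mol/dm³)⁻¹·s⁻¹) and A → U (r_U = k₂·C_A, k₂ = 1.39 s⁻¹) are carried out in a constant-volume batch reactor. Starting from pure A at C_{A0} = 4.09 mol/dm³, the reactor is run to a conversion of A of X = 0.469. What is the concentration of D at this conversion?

C_A = C_{A0}(1−X) = 2.172 mol/dm³.
Along a PFR/batch, dC_U/dC_A = −r_U/(r_D+r_U) = −k₂/(k₂+k₁·C_A).
Integrating from C_{A0} to C_A: C_U = (1.39/0.0835)·ln[(1.39+0.0835·4.09)/(1.39+0.0835·2.17)] = 16.65·ln(1.732/1.571) = 1.616 mol/dm³.
Then C_D = (C_{A0}−C_A) − C_U = 1.918 − 1.616 = 0.3024 mol/dm³.

0.302 mol/dm³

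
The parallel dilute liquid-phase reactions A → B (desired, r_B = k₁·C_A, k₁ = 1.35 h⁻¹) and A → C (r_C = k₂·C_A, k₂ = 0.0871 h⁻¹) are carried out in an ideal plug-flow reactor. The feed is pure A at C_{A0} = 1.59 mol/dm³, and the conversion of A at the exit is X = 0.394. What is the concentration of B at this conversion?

C_A = C_{A0}(1−X) = 0.9635 mol/dm³.
Both paths are first order in A, so the instantaneous fraction to B is constant: dC_B/d(−C_A) = k₁/(k₁+k₂) = 0.9394.
C_B = 0.9394·(C_{A0}−C_A) = 0.9394×0.6265 = 0.588 mol/dm³.

0.588 mol/dm³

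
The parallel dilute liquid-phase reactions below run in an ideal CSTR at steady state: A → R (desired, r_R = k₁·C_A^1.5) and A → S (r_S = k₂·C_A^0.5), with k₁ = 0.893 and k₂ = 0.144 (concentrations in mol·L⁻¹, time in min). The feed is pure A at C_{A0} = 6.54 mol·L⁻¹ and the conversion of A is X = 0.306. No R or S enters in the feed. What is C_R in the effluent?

1.93 mol·L⁻¹

Exit C_A = C_{A0}(1−X) = 6.54×0.694 = 4.539 mol·L⁻¹.
A CSTR operates uniformly at the exit composition, giving r_R = 8.635 and r_S = 0.3068 (each k·C_A^n at C_A = 4.539).
Fraction of consumed A going to R: r_R/(r_R+r_S) = 0.9657.
C_R = 0.9657·C_{A0}·X = 0.9657×6.54×0.306 = 1.93 mol·L⁻¹.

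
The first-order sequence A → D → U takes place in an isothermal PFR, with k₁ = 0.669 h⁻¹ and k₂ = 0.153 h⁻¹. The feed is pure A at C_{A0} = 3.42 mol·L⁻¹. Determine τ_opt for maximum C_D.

2.86 h

The intermediate peaks when r₁ = r₂, i.e. k₁e^(−k₁τ) = k₂e^(−k₂τ), giving τ_opt = ln(k₂/k₁)/(k₂−k₁).
= ln(0.153/0.669)/(0.153−0.669) = ln(0.2287)/-0.5160 = -1.475/-0.5160 = 2.86 h.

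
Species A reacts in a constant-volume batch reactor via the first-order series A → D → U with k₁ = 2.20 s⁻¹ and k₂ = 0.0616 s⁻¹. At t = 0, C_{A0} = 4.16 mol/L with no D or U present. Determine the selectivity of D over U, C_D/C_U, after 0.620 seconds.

42.5

For first-order series with pure A initially, C_D(t) = k₁C_{A0}/(k₂−k₁)·(e^(−k₁t) − e^(−k₂t)).
e^(−k₁t) = e^(−2.20×0.620) = e^(−1.364) = 0.2556; e^(−k₂t) = e^(−0.03819) = 0.9625.
C_D = 2.20×4.16/(0.0616−2.20) × (0.2556−0.9625) = (-4.280)×(-0.7069) = 3.025 mol/L.
C_A = C_{A0}e^(−k₁t) = 1.063 mol/L, so C_U = C_{A0}−C_A−C_D = 0.07117 mol/L; C_D/C_U = 42.5.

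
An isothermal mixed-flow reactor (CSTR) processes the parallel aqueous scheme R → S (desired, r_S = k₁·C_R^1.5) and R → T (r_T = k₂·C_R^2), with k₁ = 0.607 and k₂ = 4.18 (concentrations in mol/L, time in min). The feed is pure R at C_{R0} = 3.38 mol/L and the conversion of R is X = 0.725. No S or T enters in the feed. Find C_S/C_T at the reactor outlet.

0.151

Exit C_R = C_{R0}(1−X) = 3.38×0.275 = 0.9295 mol/L.
A CSTR operates uniformly at the exit composition, giving r_S = 0.5440 and r_T = 3.611 (each k·C_R^n at C_R = 0.9295).
Overall selectivity = C_S/C_T = r_Sτ/(r_Tτ) = r_S/r_T = 0.151.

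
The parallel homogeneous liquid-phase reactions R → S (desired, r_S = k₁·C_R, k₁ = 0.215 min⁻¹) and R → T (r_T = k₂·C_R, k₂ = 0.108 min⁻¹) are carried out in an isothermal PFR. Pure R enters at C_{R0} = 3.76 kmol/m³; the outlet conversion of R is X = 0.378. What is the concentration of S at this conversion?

C_R = C_{R0}(1−X) = 2.339 kmol/m³.
Both paths are first order in R, so the instantaneous fraction to S is constant: dC_S/d(−C_R) = k₁/(k₁+k₂) = 0.6656.
C_S = 0.6656·(C_{R0}−C_R) = 0.6656×1.421 = 0.946 kmol/m³.

0.946 kmol/m³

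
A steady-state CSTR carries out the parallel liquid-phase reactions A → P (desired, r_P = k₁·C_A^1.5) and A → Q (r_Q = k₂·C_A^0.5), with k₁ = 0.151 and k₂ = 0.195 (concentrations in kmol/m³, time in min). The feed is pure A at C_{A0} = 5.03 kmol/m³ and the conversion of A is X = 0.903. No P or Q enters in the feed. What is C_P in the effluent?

Exit C_A = C_{A0}(1−X) = 5.03×0.0970 = 0.4879 kmol/m³.
Rates in a CSTR are evaluated at the outlet concentration: r_P = 0.151×0.4879^1.5 = 0.05146, r_Q = 0.195×0.4879^0.5 = 0.1362.
Fraction of consumed A going to P: r_P/(r_P+r_Q) = 0.2742.
C_P = 0.2742·C_{A0}·X = 0.2742×5.03×0.903 = 1.25 kmol/m³.

1.25 kmol/m³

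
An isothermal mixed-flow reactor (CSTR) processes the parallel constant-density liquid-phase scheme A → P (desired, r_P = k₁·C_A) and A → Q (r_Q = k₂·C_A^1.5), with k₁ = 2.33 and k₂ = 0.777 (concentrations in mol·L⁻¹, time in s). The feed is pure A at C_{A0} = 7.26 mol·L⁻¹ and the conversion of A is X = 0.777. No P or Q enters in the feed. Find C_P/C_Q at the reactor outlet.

Exit C_A = C_{A0}(1−X) = 7.26×0.223 = 1.619 mol·L⁻¹.
A CSTR operates uniformly at the exit composition, giving r_P = 3.772 and r_Q = 1.601 (each k·C_A^n at C_A = 1.619).
Overall selectivity = C_P/C_Q = r_Pτ/(r_Qτ) = r_P/r_Q = 2.36.

2.36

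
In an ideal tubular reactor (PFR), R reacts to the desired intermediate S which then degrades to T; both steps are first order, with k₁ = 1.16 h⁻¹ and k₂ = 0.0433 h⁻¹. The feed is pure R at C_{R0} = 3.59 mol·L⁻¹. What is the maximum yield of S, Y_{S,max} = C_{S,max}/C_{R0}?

At the optimum, C_{S,max}/C_{R0} = (k₁/k₂)^[k₂/(k₂−k₁)].
= (1.16/0.0433)^(0.0433/(0.0433−1.16)) = (26.79)^(-0.03877) = 0.8803.

0.880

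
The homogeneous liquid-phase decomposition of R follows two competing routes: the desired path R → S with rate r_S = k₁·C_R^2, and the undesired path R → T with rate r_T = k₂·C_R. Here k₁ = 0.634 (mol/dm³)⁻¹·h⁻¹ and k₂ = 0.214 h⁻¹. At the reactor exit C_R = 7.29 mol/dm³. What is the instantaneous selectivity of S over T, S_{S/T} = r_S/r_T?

S_{S/T} = r_S/r_T = (k₁·C_R^2)/(k₂·C_R) = (k₁/k₂)·C_R.
= (0.634×7.290^2) / (0.214×7.290) = 33.69/1.560 = 21.6.
Since the desired path is higher order in R, keeping C_R high (PFR or concentrated feed) favours S.

21.6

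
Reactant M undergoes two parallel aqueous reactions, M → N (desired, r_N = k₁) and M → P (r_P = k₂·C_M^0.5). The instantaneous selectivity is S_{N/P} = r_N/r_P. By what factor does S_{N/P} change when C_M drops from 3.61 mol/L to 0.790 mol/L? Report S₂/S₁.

S_{N/P} = (k₁/k₂)·C_M^-0.5, so S₂/S₁ = (C_{M,2}/C_{M,1})^-0.5.
= (0.790/3.61)^(-0.5) = (0.2188)^(-0.5) = 2.14.
Selectivity toward N rises as C_M falls — low-concentration operation is favoured.

2.14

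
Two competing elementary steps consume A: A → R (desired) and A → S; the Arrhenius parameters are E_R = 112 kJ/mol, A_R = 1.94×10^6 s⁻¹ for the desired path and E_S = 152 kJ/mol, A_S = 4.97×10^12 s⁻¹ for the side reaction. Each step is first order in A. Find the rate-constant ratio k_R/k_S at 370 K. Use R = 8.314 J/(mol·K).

With equal orders, S_{R/S} = k_R/k_S = (A_R/A_S)·exp[(E_S−E_R)/(RT)].
(E_S−E_R)/(RT) = (152−112)×10³/(8.314×370) = 40000/3076 = 13.00.
k_R/k_S = (1.94×10^6/4.97×10^12)·exp(13.00) = 3.903×10^-7 × 4.438×10^5 = 0.173.
Since E_R < E_S, lowering the temperature improves selectivity toward R.

0.173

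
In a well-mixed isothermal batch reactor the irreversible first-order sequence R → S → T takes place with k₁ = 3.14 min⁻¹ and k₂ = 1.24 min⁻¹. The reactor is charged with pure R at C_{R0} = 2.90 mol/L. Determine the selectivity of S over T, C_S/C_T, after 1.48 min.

0.334

Solving the coupled first-order balances gives C_S(t) = [k₁/(k₂−k₁)]·C_{R0}·(e^(−k₁t) − e^(−k₂t)).
e^(−k₁t) = e^(−3.14×1.48) = e^(−4.647) = 0.009588; e^(−k₂t) = e^(−1.835) = 0.1596.
C_S = 3.14×2.90/(1.24−3.14) × (0.009588−0.1596) = (-4.793)×(-0.1500) = 0.7189 mol/L.
C_R = C_{R0}e^(−k₁t) = 0.02781 mol/L, so C_T = C_{R0}−C_R−C_S = 2.153 mol/L; C_S/C_T = 0.334.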